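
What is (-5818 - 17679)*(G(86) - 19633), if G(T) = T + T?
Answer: 457275117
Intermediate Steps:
G(T) = 2*T
(-5818 - 17679)*(G(86) - 19633) = (-5818 - 17679)*(2*86 - 19633) = -23497*(172 - 19633) = -23497*(-19461) = 457275117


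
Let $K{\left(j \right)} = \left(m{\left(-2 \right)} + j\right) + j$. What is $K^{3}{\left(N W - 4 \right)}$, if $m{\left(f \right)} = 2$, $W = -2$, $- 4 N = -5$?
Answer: $-1331$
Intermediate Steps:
$N = \frac{5}{4}$ ($N = \left(- \frac{1}{4}\right) \left(-5\right) = \frac{5}{4} \approx 1.25$)
$K{\left(j \right)} = 2 + 2 j$ ($K{\left(j \right)} = \left(2 + j\right) + j = 2 + 2 j$)
$K^{3}{\left(N W - 4 \right)} = \left(2 + 2 \left(\frac{5}{4} \left(-2\right) - 4\right)\right)^{3} = \left(2 + 2 \left(- \frac{5}{2} - 4\right)\right)^{3} = \left(2 + 2 \left(- \frac{13}{2}\right)\right)^{3} = \left(2 - 13\right)^{3} = \left(-11\right)^{3} = -1331$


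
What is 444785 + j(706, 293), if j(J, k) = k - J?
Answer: 444372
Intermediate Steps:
444785 + j(706, 293) = 444785 + (293 - 1*706) = 444785 + (293 - 706) = 444785 - 413 = 444372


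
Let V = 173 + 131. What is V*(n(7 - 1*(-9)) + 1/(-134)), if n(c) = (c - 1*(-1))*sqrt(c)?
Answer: 1384872/67 ≈ 20670.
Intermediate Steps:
V = 304
n(c) = sqrt(c)*(1 + c) (n(c) = (c + 1)*sqrt(c) = (1 + c)*sqrt(c) = sqrt(c)*(1 + c))
V*(n(7 - 1*(-9)) + 1/(-134)) = 304*(sqrt(7 - 1*(-9))*(1 + (7 - 1*(-9))) + 1/(-134)) = 304*(sqrt(7 + 9)*(1 + (7 + 9)) - 1/134) = 304*(sqrt(16)*(1 + 16) - 1/134) = 304*(4*17 - 1/134) = 304*(68 - 1/134) = 304*(9111/134) = 1384872/67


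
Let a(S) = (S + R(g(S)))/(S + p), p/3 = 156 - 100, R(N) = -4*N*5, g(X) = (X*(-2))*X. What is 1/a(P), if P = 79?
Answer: 247/249719 ≈ 0.00098911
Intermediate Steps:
g(X) = -2*X² (g(X) = (-2*X)*X = -2*X²)
R(N) = -20*N
p = 168 (p = 3*(156 - 100) = 3*56 = 168)
a(S) = (S + 40*S²)/(168 + S) (a(S) = (S - (-40)*S²)/(S + 168) = (S + 40*S²)/(168 + S))
1/a(P) = 1/(79*(1 + 40*79)/(168 + 79)) = 1/(79*(1 + 3160)/247) = 1/(79*(1/247)*3161) = 1/(249719/247) = 247/249719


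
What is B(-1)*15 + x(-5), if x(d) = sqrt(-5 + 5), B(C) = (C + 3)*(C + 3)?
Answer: 60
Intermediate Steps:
B(C) = (3 + C)**2 (B(C) = (3 + C)*(3 + C) = (3 + C)**2)
x(d) = 0 (x(d) = sqrt(0) = 0)
B(-1)*15 + x(-5) = (3 - 1)**2*15 + 0 = 2**2*15 + 0 = 4*15 + 0 = 60 + 0 = 60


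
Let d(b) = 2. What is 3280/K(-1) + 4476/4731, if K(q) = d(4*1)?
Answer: 2587772/1577 ≈ 1640.9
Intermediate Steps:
K(q) = 2
3280/K(-1) + 4476/4731 = 3280/2 + 4476/4731 = 3280*(½) + 4476*(1/4731) = 1640 + 1492/1577 = 2587772/1577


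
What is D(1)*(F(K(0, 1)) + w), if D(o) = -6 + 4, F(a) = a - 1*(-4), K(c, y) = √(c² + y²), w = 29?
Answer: -68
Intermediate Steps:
F(a) = 4 + a (F(a) = a + 4 = 4 + a)
D(o) = -2
D(1)*(F(K(0, 1)) + w) = -2*((4 + √(0² + 1²)) + 29) = -2*((4 + √(0 + 1)) + 29) = -2*((4 + √1) + 29) = -2*((4 + 1) + 29) = -2*(5 + 29) = -2*34 = -68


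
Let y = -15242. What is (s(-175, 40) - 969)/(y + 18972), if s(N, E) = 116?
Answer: -853/3730 ≈ -0.22869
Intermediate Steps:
(s(-175, 40) - 969)/(y + 18972) = (116 - 969)/(-15242 + 18972) = -853/3730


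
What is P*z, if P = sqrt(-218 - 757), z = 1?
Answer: 5*I*sqrt(39) ≈ 31.225*I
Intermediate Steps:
P = 5*I*sqrt(39) (P = sqrt(-975) = 5*I*sqrt(39) ≈ 31.225*I)
P*z = (5*I*sqrt(39))*1 = 5*I*sqrt(39)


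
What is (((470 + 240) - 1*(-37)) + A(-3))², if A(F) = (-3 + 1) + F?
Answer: 550564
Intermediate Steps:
A(F) = -2 + F
(((470 + 240) - 1*(-37)) + A(-3))² = (((470 + 240) - 1*(-37)) + (-2 - 3))² = ((710 + 37) - 5)² = (747 - 5)² = 742² = 550564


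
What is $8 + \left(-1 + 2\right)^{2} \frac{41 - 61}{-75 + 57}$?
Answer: $\frac{82}{9} \approx 9.1111$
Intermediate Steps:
$8 + \left(-1 + 2\right)^{2} \frac{41 - 61}{-75 + 57} = 8 + 1^{2} \left(- \frac{20}{-18}\right) = 8 + 1 \left(\left(-20\right) \left(- \frac{1}{18}\right)\right) = 8 + 1 \cdot \frac{10}{9} = 8 + \frac{10}{9} = \frac{82}{9}$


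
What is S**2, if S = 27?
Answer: 729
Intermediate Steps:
S**2 = 27**2 = 729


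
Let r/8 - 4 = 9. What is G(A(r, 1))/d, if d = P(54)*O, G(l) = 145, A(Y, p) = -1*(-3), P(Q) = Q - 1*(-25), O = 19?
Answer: 145/1501 ≈ 0.096602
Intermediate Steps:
r = 104 (r = 32 + 8*9 = 32 + 72 = 104)
P(Q) = 25 + Q (P(Q) = Q + 25 = 25 + Q)
A(Y, p) = 3
d = 1501 (d = (25 + 54)*19 = 79*19 = 1501)
G(A(r, 1))/d = 145/1501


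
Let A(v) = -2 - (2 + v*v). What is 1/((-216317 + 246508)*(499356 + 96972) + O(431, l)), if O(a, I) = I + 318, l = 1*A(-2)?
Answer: 1/18003738958 ≈ 5.5544e-11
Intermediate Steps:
A(v) = -4 - v² (A(v) = -2 - (2 + v²) = -2 + (-2 - v²) = -4 - v²)
l = -8 (l = 1*(-4 - 1*(-2)²) = 1*(-4 - 1*4) = 1*(-4 - 4) = 1*(-8) = -8)
O(a, I) = 318 + I
1/((-216317 + 246508)*(499356 + 96972) + O(431, l)) = 1/((-216317 + 246508)*(499356 + 96972) + (318 - 8)) = 1/(30191*596328 + 310) = 1/(18003738648 + 310) = 1/18003738958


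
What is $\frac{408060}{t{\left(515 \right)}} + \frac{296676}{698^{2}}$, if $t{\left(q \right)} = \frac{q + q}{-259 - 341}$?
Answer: $- \frac{2982119324193}{12545503} \approx -2.377 \cdot 10^{5}$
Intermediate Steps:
$t{\left(q \right)} = - \frac{q}{300}$ ($t{\left(q \right)} = \frac{2 q}{-600} = 2 q \left(- \frac{1}{600}\right) = - \frac{q}{300}$)
$\frac{408060}{t{\left(515 \right)}} + \frac{296676}{698^{2}} = \frac{408060}{\left(- \frac{1}{300}\right) 515} + \frac{296676}{698^{2}} = \frac{408060}{- \frac{103}{60}} + \frac{296676}{487204} = 408060 \left(- \frac{60}{103}\right) + 296676 \cdot \frac{1}{487204} = - \frac{24483600}{103} + \frac{74169}{121801} = - \frac{2982119324193}{12545503}$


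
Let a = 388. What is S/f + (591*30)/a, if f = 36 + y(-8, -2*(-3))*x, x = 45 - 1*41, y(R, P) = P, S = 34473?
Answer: 1203277/1940 ≈ 620.25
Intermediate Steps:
x = 4 (x = 45 - 41 = 4)
f = 60 (f = 36 - 2*(-3)*4 = 36 + 6*4 = 36 + 24 = 60)
S/f + (591*30)/a = 34473/60 + (591*30)/388 = 34473*(1/60) + 17730*(1/388) = 11491/20 + 8865/194 = 1203277/1940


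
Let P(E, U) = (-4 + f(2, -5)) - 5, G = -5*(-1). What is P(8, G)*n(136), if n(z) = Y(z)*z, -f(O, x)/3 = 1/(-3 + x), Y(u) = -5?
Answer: 5865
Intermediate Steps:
f(O, x) = -3/(-3 + x)
G = 5
P(E, U) = -69/8 (P(E, U) = (-4 - 3/(-3 - 5)) - 5 = (-4 - 3/(-8)) - 5 = (-4 - 3*(-1/8)) - 5 = (-4 + 3/8) - 5 = -29/8 - 5 = -69/8)
n(z) = -5*z
P(8, G)*n(136) = -(-345)*136/8 = -69/8*(-680) = 5865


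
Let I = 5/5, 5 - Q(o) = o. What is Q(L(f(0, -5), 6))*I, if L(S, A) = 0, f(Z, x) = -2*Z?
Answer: 5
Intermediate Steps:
Q(o) = 5 - o
I = 1 (I = 5*(⅕) = 1)
Q(L(f(0, -5), 6))*I = (5 - 1*0)*1 = (5 + 0)*1 = 5*1 = 5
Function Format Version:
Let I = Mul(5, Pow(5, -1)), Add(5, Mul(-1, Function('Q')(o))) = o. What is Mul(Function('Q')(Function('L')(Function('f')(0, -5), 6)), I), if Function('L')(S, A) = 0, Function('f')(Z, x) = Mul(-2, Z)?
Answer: 5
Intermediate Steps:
Function('Q')(o) = Add(5, Mul(-1, o))
I = 1 (I = Mul(5, Rational(1, 5)) = 1)
Mul(Function('Q')(Function('L')(Function('f')(0, -5), 6)), I) = Mul(Add(5, Mul(-1, 0)), 1) = Mul(Add(5, 0), 1) = Mul(5, 1) = 5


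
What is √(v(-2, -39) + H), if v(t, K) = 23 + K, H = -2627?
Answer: I*√2643 ≈ 51.41*I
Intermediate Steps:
√(v(-2, -39) + H) = √((23 - 39) - 2627) = √(-16 - 2627) = √(-2643) = I*√2643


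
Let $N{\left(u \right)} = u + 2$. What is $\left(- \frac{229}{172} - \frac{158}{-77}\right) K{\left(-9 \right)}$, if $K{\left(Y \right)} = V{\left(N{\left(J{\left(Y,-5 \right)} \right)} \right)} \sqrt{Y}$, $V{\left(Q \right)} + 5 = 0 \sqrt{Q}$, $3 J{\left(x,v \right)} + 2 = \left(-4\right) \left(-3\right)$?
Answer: $- \frac{143145 i}{13244} \approx - 10.808 i$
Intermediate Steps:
$J{\left(x,v \right)} = \frac{10}{3}$ ($J{\left(x,v \right)} = - \frac{2}{3} + \frac{\left(-4\right) \left(-3\right)}{3} = - \frac{2}{3} + \frac{1}{3} \cdot 12 = - \frac{2}{3} + 4 = \frac{10}{3}$)
$N{\left(u \right)} = 2 + u$
$V{\left(Q \right)} = -5$ ($V{\left(Q \right)} = -5 + 0 \sqrt{Q} = -5 + 0 = -5$)
$K{\left(Y \right)} = - 5 \sqrt{Y}$
$\left(- \frac{229}{172} - \frac{158}{-77}\right) K{\left(-9 \right)} = \left(- \frac{229}{172} - \frac{158}{-77}\right) \left(- 5 \sqrt{-9}\right) = \left(\left(-229\right) \frac{1}{172} - - \frac{158}{77}\right) \left(- 5 \cdot 3 i\right) = \left(- \frac{229}{172} + \frac{158}{77}\right) \left(- 15 i\right) = \frac{9543 \left(- 15 i\right)}{13244} = - \frac{143145 i}{13244}$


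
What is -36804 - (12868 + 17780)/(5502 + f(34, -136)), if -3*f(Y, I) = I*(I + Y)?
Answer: -16172280/439 ≈ -36839.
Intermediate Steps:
f(Y, I) = -I*(I + Y)/3
-36804 - (12868 + 17780)/(5502 + f(34, -136)) = -36804 - (12868 + 17780)/(5502 - ⅓*(-136)*(-136 + 34)) = -36804 - 30648/(5502 - ⅓*(-136)*(-102)) = -36804 - 30648/(5502 - 4624) = -36804 - 30648/878 = -36804 - 1*15324/439 = -36804 - 15324/439 = -16172280/439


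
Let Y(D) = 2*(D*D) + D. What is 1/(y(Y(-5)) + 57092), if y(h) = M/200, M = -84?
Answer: 50/2854579 ≈ 1.7516e-5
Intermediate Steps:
Y(D) = D + 2*D² (Y(D) = 2*D² + D = D + 2*D²)
y(h) = -21/50 (y(h) = -84/200 = -84*1/200 = -21/50)
1/(y(Y(-5)) + 57092) = 1/(-21/50 + 57092) = 1/(2854579/50) = 50/2854579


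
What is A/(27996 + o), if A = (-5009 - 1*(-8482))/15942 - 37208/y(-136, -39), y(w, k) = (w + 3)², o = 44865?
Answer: -531736039/20546659046718 ≈ -2.5879e-5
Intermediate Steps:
y(w, k) = (3 + w)²
A = -531736039/281998038 (A = (-5009 - 1*(-8482))/15942 - 37208/(3 - 136)² = (-5009 + 8482)*(1/15942) - 37208/((-133)²) = 3473*(1/15942) - 37208/17689 = 3473/15942 - 37208*1/17689 = 3473/15942 - 37208/17689 = -531736039/281998038 ≈ -1.8856)
A/(27996 + o) = -531736039/(281998038*(27996 + 44865)) = -531736039/281998038/72861 = -531736039/281998038*1/72861 = -531736039/20546659046718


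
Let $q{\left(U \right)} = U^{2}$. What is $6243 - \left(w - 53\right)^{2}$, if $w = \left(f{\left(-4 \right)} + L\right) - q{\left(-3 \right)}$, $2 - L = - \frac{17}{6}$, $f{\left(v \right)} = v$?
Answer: $\frac{90059}{36} \approx 2501.6$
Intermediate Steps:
$L = \frac{29}{6}$ ($L = 2 - - \frac{17}{6} = 2 + \frac{17}{6} = \frac{29}{6} \approx 4.8333$)
$w = - \frac{49}{6}$ ($w = \left(-4 + \frac{29}{6}\right) - \left(-3\right)^{2} = \frac{5}{6} - 9 = - \frac{49}{6} \approx -8.1667$)
$6243 - \left(w - 53\right)^{2} = 6243 - \left(- \frac{49}{6} - 53\right)^{2} = 6243 - \left(- \frac{367}{6}\right)^{2} = 6243 - \frac{134689}{36} = \frac{90059}{36}$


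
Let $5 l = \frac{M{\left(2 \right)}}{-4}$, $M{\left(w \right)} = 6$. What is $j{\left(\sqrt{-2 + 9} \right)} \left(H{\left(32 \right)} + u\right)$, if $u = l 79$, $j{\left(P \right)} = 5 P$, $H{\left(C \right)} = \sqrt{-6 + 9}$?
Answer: $\frac{\sqrt{7} \left(-237 + 10 \sqrt{3}\right)}{2} \approx -290.61$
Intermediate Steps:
$H{\left(C \right)} = \sqrt{3}$
$l = - \frac{3}{10}$ ($l = \frac{6 \frac{1}{-4}}{5} = \frac{6 \left(- \frac{1}{4}\right)}{5} = \frac{1}{5} \left(- \frac{3}{2}\right) = - \frac{3}{10} \approx -0.3$)
$u = - \frac{237}{10}$ ($u = \left(- \frac{3}{10}\right) 79 = - \frac{237}{10} \approx -23.7$)
$j{\left(\sqrt{-2 + 9} \right)} \left(H{\left(32 \right)} + u\right) = 5 \sqrt{-2 + 9} \left(\sqrt{3} - \frac{237}{10}\right) = 5 \sqrt{7} \left(- \frac{237}{10} + \sqrt{3}\right)$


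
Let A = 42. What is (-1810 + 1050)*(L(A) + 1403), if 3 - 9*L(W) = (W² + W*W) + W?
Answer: -2295200/3 ≈ -7.6507e+5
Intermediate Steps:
L(W) = ⅓ - 2*W²/9 - W/9 (L(W) = ⅓ - ((W² + W*W) + W)/9 = ⅓ - ((W² + W²) + W)/9 = ⅓ - (2*W² + W)/9 = ⅓ - (W + 2*W²)/9 = ⅓ + (-2*W²/9 - W/9) = ⅓ - 2*W²/9 - W/9)
(-1810 + 1050)*(L(A) + 1403) = (-1810 + 1050)*((⅓ - 2/9*42² - ⅑*42) + 1403) = -760*((⅓ - 2/9*1764 - 14/3) + 1403) = -760*((⅓ - 392 - 14/3) + 1403) = -760*(-1189/3 + 1403) = -760*3020/3 = -2295200/3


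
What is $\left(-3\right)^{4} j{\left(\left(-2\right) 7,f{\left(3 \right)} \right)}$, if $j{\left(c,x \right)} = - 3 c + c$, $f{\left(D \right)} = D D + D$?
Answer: $2268$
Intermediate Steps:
$f{\left(D \right)} = D + D^{2}$ ($f{\left(D \right)} = D^{2} + D = D + D^{2}$)
$j{\left(c,x \right)} = - 2 c$
$\left(-3\right)^{4} j{\left(\left(-2\right) 7,f{\left(3 \right)} \right)} = \left(-3\right)^{4} \left(- 2 \left(\left(-2\right) 7\right)\right) = 81 \left(\left(-2\right) \left(-14\right)\right) = 81 \cdot 28 = 2268$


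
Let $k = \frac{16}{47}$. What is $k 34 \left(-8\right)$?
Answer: $- \frac{4352}{47} \approx -92.596$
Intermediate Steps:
$k = \frac{16}{47}$ ($k = 16 \cdot \frac{1}{47} = \frac{16}{47} \approx 0.34043$)
$k 34 \left(-8\right) = \frac{16}{47} \cdot 34 \left(-8\right) = \frac{544}{47} \left(-8\right) = - \frac{4352}{47}$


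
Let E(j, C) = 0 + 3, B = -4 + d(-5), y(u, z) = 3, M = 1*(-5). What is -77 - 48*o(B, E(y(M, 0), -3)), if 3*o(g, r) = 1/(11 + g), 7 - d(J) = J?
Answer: -1479/19 ≈ -77.842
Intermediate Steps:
d(J) = 7 - J
M = -5
B = 8 (B = -4 + (7 - 1*(-5)) = -4 + (7 + 5) = -4 + 12 = 8)
E(j, C) = 3
o(g, r) = 1/(3*(11 + g))
-77 - 48*o(B, E(y(M, 0), -3)) = -77 - 16/(11 + 8) = -77 - 16/19 = -1479/19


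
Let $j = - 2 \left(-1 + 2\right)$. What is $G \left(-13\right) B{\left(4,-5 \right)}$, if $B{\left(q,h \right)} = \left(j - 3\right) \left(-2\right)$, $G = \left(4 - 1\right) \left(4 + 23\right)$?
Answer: $-10530$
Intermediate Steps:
$G = 81$ ($G = 3 \cdot 27 = 81$)
$j = -2$ ($j = \left(-2\right) 1 = -2$)
$B{\left(q,h \right)} = 10$ ($B{\left(q,h \right)} = \left(-2 - 3\right) \left(-2\right) = \left(-5\right) \left(-2\right) = 10$)
$G \left(-13\right) B{\left(4,-5 \right)} = 81 \left(-13\right) 10 = \left(-1053\right) 10 = -10530$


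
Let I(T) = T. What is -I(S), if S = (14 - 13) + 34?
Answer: -35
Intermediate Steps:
S = 35 (S = 1 + 34 = 35)
-I(S) = -1*35 = -35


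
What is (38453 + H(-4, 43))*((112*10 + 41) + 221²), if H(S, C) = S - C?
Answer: 1920376812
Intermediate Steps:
(38453 + H(-4, 43))*((112*10 + 41) + 221²) = (38453 + (-4 - 1*43))*((112*10 + 41) + 221²) = (38453 + (-4 - 43))*((1120 + 41) + 48841) = (38453 - 47)*(1161 + 48841) = 38406*50002 = 1920376812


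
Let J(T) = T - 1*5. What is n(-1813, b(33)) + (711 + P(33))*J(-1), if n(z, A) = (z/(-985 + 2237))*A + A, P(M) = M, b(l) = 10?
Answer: -2797269/626 ≈ -4468.5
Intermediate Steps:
n(z, A) = A + A*z/1252 (n(z, A) = (z/1252)*A + A = A*z/1252 + A = A + A*z/1252)
J(T) = -5 + T (J(T) = T - 5 = -5 + T)
n(-1813, b(33)) + (711 + P(33))*J(-1) = (1/1252)*10*(1252 - 1813) + (711 + 33)*(-5 - 1) = (1/1252)*10*(-561) + 744*(-6) = -2805/626 - 4464 = -2797269/626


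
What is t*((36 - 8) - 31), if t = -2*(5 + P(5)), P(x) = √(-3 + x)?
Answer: 30 + 6*√2 ≈ 38.485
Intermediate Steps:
t = -10 - 2*√2 (t = -2*(5 + √(-3 + 5)) = -2*(5 + √2) = -10 - 2*√2 ≈ -12.828)
t*((36 - 8) - 31) = (-10 - 2*√2)*((36 - 8) - 31) = (-10 - 2*√2)*(28 - 31) = (-10 - 2*√2)*(-3) = 30 + 6*√2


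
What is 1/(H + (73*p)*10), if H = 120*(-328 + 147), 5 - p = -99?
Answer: 1/54200 ≈ 1.8450e-5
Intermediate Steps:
p = 104 (p = 5 - 1*(-99) = 5 + 99 = 104)
H = -21720 (H = 120*(-181) = -21720)
1/(H + (73*p)*10) = 1/(-21720 + (73*104)*10) = 1/(-21720 + 7592*10) = 1/(-21720 + 75920) = 1/54200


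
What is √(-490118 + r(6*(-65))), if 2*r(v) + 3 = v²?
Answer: I*√1656278/2 ≈ 643.48*I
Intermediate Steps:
r(v) = -3/2 + v²/2
√(-490118 + r(6*(-65))) = √(-490118 + (-3/2 + (6*(-65))²/2)) = √(-490118 + (-3/2 + (½)*(-390)²)) = √(-490118 + (-3/2 + (½)*152100)) = √(-490118 + (-3/2 + 76050)) = √(-490118 + 152097/2) = √(-828139/2) = I*√1656278/2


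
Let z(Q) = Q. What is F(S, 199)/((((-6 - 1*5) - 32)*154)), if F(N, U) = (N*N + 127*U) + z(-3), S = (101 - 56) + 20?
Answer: -29495/6622 ≈ -4.4541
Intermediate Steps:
S = 65 (S = 45 + 20 = 65)
F(N, U) = -3 + N² + 127*U (F(N, U) = (N*N + 127*U) - 3 = (N² + 127*U) - 3 = -3 + N² + 127*U)
F(S, 199)/((((-6 - 1*5) - 32)*154)) = (-3 + 65² + 127*199)/((((-6 - 1*5) - 32)*154)) = (-3 + 4225 + 25273)/((((-6 - 5) - 32)*154)) = 29495/(((-11 - 32)*154)) = 29495/((-43*154)) = 29495/(-6622) = 29495*(-1/6622) = -29495/6622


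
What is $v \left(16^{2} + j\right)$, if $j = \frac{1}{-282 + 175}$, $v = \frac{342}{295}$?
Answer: $\frac{9367722}{31565} \approx 296.78$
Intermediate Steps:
$v = \frac{342}{295}$ ($v = 342 \cdot \frac{1}{295} = \frac{342}{295} \approx 1.1593$)
$j = - \frac{1}{107}$ ($j = \frac{1}{-107} = - \frac{1}{107} \approx -0.0093458$)
$v \left(16^{2} + j\right) = \frac{342 \left(16^{2} - \frac{1}{107}\right)}{295} = \frac{342 \left(256 - \frac{1}{107}\right)}{295} = \frac{342}{295} \cdot \frac{27391}{107} = \frac{9367722}{31565}$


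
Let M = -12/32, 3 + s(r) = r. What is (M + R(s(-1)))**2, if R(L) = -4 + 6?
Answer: 169/64 ≈ 2.6406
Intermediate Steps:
s(r) = -3 + r
R(L) = 2
M = -3/8 (M = -12*1/32 = -3/8 ≈ -0.37500)
(M + R(s(-1)))**2 = (-3/8 + 2)**2 = (13/8)**2 = 169/64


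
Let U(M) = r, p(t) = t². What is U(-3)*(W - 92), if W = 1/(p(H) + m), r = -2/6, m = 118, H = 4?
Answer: 4109/134 ≈ 30.664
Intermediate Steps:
r = -⅓ (r = (⅙)*(-2) = -⅓ ≈ -0.33333)
U(M) = -⅓
W = 1/134 (W = 1/(4² + 118) = 1/(16 + 118) = 1/134 ≈ 0.0074627)
U(-3)*(W - 92) = -(1/134 - 92)/3 = -⅓*(-12327/134) = 4109/134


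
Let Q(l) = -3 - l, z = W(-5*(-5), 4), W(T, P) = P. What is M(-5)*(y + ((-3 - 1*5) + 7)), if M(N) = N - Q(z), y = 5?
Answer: 8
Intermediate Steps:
z = 4
M(N) = 7 + N (M(N) = N - (-3 - 1*4) = N - (-3 - 4) = N - 1*(-7) = N + 7 = 7 + N)
M(-5)*(y + ((-3 - 1*5) + 7)) = (7 - 5)*(5 + ((-3 - 1*5) + 7)) = 2*(5 + ((-3 - 5) + 7)) = 2*(5 + (-8 + 7)) = 2*(5 - 1) = 2*4 = 8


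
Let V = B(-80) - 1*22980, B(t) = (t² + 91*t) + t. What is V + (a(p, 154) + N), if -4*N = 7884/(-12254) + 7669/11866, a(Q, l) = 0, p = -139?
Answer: -6962037768511/290811928 ≈ -23940.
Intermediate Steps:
B(t) = t² + 92*t
N = -212191/290811928 (N = -(7884/(-12254) + 7669/11866)/4 = -(7884*(-1/12254) + 7669*(1/11866))/4 = -(-3942/6127 + 7669/11866)/4 = -¼*212191/72702982 = -212191/290811928 ≈ -0.00072965)
V = -23940 (V = -80*(92 - 80) - 1*22980 = -80*12 - 22980 = -960 - 22980 = -23940)
V + (a(p, 154) + N) = -23940 + (0 - 212191/290811928) = -23940 - 212191/290811928 = -6962037768511/290811928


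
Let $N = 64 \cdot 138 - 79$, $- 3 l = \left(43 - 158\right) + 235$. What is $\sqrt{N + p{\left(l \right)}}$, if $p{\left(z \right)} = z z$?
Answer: $\sqrt{10353} \approx 101.75$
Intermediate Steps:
$l = -40$ ($l = - \frac{\left(43 - 158\right) + 235}{3} = - \frac{-115 + 235}{3} = \left(- \frac{1}{3}\right) 120 = -40$)
$p{\left(z \right)} = z^{2}$
$N = 8753$ ($N = 8832 - 79 = 8753$)
$\sqrt{N + p{\left(l \right)}} = \sqrt{8753 + \left(-40\right)^{2}} = \sqrt{8753 + 1600} = \sqrt{10353}$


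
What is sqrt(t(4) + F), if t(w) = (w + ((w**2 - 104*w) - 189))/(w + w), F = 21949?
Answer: sqrt(350014)/4 ≈ 147.91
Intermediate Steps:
t(w) = (-189 + w**2 - 103*w)/(2*w) (t(w) = (w + (-189 + w**2 - 104*w))/((2*w)) = (-189 + w**2 - 103*w)*(1/(2*w)) = (-189 + w**2 - 103*w)/(2*w))
sqrt(t(4) + F) = sqrt((1/2)*(-189 + 4*(-103 + 4))/4 + 21949) = sqrt((1/2)*(1/4)*(-189 + 4*(-99)) + 21949) = sqrt((1/2)*(1/4)*(-189 - 396) + 21949) = sqrt((1/2)*(1/4)*(-585) + 21949) = sqrt(-585/8 + 21949) = sqrt(175007/8) = sqrt(350014)/4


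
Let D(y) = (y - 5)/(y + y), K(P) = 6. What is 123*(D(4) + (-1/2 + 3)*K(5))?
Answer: 14637/8 ≈ 1829.6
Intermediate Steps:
D(y) = (-5 + y)/(2*y) (D(y) = (-5 + y)/((2*y)) = (-5 + y)*(1/(2*y)) = (-5 + y)/(2*y))
123*(D(4) + (-1/2 + 3)*K(5)) = 123*((½)*(-5 + 4)/4 + (-1/2 + 3)*6) = 123*((½)*(¼)*(-1) + (-1*½ + 3)*6) = 123*(-⅛ + (-½ + 3)*6) = 123*(-⅛ + (5/2)*6) = 123*(-⅛ + 15) = 123*(119/8) = 14637/8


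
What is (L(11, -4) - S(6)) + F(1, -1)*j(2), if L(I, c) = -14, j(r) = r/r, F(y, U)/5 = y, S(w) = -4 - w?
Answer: 1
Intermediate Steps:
F(y, U) = 5*y
j(r) = 1
(L(11, -4) - S(6)) + F(1, -1)*j(2) = (-14 - (-4 - 1*6)) + (5*1)*1 = (-14 - (-4 - 6)) + 5*1 = (-14 - 1*(-10)) + 5 = (-14 + 10) + 5 = -4 + 5 = 1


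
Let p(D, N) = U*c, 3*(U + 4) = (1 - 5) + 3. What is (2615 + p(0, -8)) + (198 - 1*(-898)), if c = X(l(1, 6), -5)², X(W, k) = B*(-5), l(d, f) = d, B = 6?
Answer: -189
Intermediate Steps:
X(W, k) = -30 (X(W, k) = 6*(-5) = -30)
c = 900 (c = (-30)² = 900)
U = -13/3 (U = -4 + ((1 - 5) + 3)/3 = -4 + (-4 + 3)/3 = -4 + (⅓)*(-1) = -4 - ⅓ = -13/3 ≈ -4.3333)
p(D, N) = -3900 (p(D, N) = -13/3*900 = -3900)
(2615 + p(0, -8)) + (198 - 1*(-898)) = (2615 - 3900) + (198 - 1*(-898)) = -1285 + (198 + 898) = -1285 + 1096 = -189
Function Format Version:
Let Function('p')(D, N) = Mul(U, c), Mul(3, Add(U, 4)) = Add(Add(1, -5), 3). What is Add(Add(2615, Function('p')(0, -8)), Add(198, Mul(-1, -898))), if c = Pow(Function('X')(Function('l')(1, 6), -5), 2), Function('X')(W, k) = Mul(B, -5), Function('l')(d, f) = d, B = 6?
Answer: -189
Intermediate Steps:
Function('X')(W, k) = -30 (Function('X')(W, k) = Mul(6, -5) = -30)
c = 900 (c = Pow(-30, 2) = 900)
U = Rational(-13, 3) (U = Add(-4, Mul(Rational(1, 3), Add(Add(1, -5), 3))) = Add(-4, Mul(Rational(1, 3), Add(-4, 3))) = Add(-4, Mul(Rational(1, 3), -1)) = Add(-4, Rational(-1, 3)) = Rational(-13, 3) ≈ -4.3333)
Function('p')(D, N) = -3900 (Function('p')(D, N) = Mul(Rational(-13, 3), 900) = -3900)
Add(Add(2615, Function('p')(0, -8)), Add(198, Mul(-1, -898))) = Add(Add(2615, -3900), Add(198, Mul(-1, -898))) = Add(-1285, Add(198, 898)) = Add(-1285, 1096) = -189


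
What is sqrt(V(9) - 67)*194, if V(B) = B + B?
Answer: 1358*I ≈ 1358.0*I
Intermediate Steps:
V(B) = 2*B
sqrt(V(9) - 67)*194 = sqrt(2*9 - 67)*194 = sqrt(18 - 67)*194 = sqrt(-49)*194 = (7*I)*194 = 1358*I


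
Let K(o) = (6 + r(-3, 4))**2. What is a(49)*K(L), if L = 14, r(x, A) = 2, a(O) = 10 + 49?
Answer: 3776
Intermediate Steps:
a(O) = 59
K(o) = 64 (K(o) = (6 + 2)**2 = 8**2 = 64)
a(49)*K(L) = 59*64 = 3776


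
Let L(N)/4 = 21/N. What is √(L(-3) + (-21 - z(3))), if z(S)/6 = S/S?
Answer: I*√55 ≈ 7.4162*I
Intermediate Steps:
L(N) = 84/N (L(N) = 4*(21/N) = 84/N)
z(S) = 6 (z(S) = 6*(S/S) = 6*1 = 6)
√(L(-3) + (-21 - z(3))) = √(84/(-3) + (-21 - 1*6)) = √(84*(-⅓) + (-21 - 6)) = √(-28 - 27) = √(-55) = I*√55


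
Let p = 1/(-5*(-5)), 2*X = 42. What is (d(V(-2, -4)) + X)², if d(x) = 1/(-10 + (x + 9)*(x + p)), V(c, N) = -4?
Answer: 9759376/22201 ≈ 439.59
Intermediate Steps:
X = 21 (X = (½)*42 = 21)
p = 1/25 ≈ 0.040000
d(x) = 1/(-10 + (9 + x)*(1/25 + x)) (d(x) = 1/(-10 + (x + 9)*(x + 1/25)) = 1/(-10 + (9 + x)*(1/25 + x)))
(d(V(-2, -4)) + X)² = (25/(-241 + 25*(-4)² + 226*(-4)) + 21)² = (25/(-241 + 25*16 - 904) + 21)² = (25/(-241 + 400 - 904) + 21)² = (25/(-745) + 21)² = (25*(-1/745) + 21)² = (-5/149 + 21)² = (3124/149)² = 9759376/22201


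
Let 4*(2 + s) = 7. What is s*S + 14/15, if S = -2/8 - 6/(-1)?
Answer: -121/240 ≈ -0.50417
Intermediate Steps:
S = 23/4 (S = -2*1/8 - 6*(-1) = -1/4 + 6 = 23/4 ≈ 5.7500)
s = -1/4 (s = -2 + (1/4)*7 = -2 + 7/4 = -1/4 ≈ -0.25000)
s*S + 14/15 = -1/4*23/4 + 14/15 = -23/16 + 14*(1/15) = -23/16 + 14/15 = -121/240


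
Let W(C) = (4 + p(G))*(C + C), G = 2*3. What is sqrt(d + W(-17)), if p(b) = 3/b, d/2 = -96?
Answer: I*sqrt(345) ≈ 18.574*I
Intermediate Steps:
G = 6
d = -192 (d = 2*(-96) = -192)
W(C) = 9*C (W(C) = (4 + 3/6)*(C + C) = (4 + 3*(1/6))*(2*C) = (4 + 1/2)*(2*C) = 9*(2*C)/2 = 9*C)
sqrt(d + W(-17)) = sqrt(-192 + 9*(-17)) = sqrt(-192 - 153) = sqrt(-345) = I*sqrt(345)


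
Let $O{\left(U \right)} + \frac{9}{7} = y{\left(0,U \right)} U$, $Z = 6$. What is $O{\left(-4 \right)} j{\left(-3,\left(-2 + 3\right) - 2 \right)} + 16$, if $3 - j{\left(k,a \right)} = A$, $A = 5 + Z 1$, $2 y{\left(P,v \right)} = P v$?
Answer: $\frac{184}{7} \approx 26.286$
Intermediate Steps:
$y{\left(P,v \right)} = \frac{P v}{2}$
$A = 11$ ($A = 5 + 6 \cdot 1 = 5 + 6 = 11$)
$j{\left(k,a \right)} = -8$ ($j{\left(k,a \right)} = 3 - 11 = -8$)
$O{\left(U \right)} = - \frac{9}{7}$ ($O{\left(U \right)} = - \frac{9}{7} + \frac{1}{2} \cdot 0 U U = - \frac{9}{7} + 0 U = - \frac{9}{7} + 0 = - \frac{9}{7}$)
$O{\left(-4 \right)} j{\left(-3,\left(-2 + 3\right) - 2 \right)} + 16 = \left(- \frac{9}{7}\right) \left(-8\right) + 16 = \frac{72}{7} + 16 = \frac{184}{7}$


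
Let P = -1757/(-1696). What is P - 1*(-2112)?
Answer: 3583709/1696 ≈ 2113.0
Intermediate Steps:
P = 1757/1696 (P = -1757*(-1/1696) = 1757/1696 ≈ 1.0360)
P - 1*(-2112) = 1757/1696 - 1*(-2112) = 1757/1696 + 2112 = 3583709/1696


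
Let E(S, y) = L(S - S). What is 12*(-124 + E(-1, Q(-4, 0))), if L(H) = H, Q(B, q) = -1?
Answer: -1488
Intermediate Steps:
E(S, y) = 0 (E(S, y) = S - S = 0)
12*(-124 + E(-1, Q(-4, 0))) = 12*(-124 + 0) = 12*(-124) = -1488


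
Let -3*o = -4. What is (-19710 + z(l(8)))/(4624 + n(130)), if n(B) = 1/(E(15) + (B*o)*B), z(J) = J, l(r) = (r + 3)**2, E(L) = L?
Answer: -69741995/16462657 ≈ -4.2364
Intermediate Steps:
o = 4/3 (o = -1/3*(-4) = 4/3 ≈ 1.3333)
l(r) = (3 + r)**2
n(B) = 1/(15 + 4*B**2/3) (n(B) = 1/(15 + (B*(4/3))*B) = 1/(15 + (4*B/3)*B) = 1/(15 + 4*B**2/3))
(-19710 + z(l(8)))/(4624 + n(130)) = (-19710 + (3 + 8)**2)/(4624 + 3/(45 + 4*130**2)) = (-19710 + 11**2)/(4624 + 3/(45 + 4*16900)) = (-19710 + 121)/(4624 + 3/(45 + 67600)) = -19589/(4624 + 3/67645) = -19589/312790483/67645 = -19589*67645/312790483 = -69741995/16462657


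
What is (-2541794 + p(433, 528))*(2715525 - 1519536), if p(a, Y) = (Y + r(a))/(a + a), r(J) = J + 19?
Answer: -1316301082592568/433 ≈ -3.0400e+12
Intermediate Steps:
r(J) = 19 + J
p(a, Y) = (19 + Y + a)/(2*a) (p(a, Y) = (Y + (19 + a))/(a + a) = (19 + Y + a)/((2*a)) = (19 + Y + a)*(1/(2*a)) = (19 + Y + a)/(2*a))
(-2541794 + p(433, 528))*(2715525 - 1519536) = (-2541794 + (½)*(19 + 528 + 433)/433)*(2715525 - 1519536) = (-2541794 + (½)*(1/433)*980)*1195989 = (-2541794 + 490/433)*1195989 = -1100596312/433*1195989 = -1316301082592568/433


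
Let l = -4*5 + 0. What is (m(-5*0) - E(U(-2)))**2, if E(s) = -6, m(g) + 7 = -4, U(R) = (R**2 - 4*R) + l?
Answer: 25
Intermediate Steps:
l = -20 (l = -20 + 0 = -20)
U(R) = -20 + R**2 - 4*R (U(R) = (R**2 - 4*R) - 20 = -20 + R**2 - 4*R)
m(g) = -11 (m(g) = -7 - 4 = -11)
(m(-5*0) - E(U(-2)))**2 = (-11 - 1*(-6))**2 = (-11 + 6)**2 = (-5)**2 = 25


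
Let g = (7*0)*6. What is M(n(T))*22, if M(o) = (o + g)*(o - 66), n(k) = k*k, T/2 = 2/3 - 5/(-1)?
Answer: 14292784/81 ≈ 1.7645e+5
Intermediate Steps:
T = 34/3 (T = 2*(2/3 - 5/(-1)) = 2*(2*(⅓) - 5*(-1)) = 2*(⅔ + 5) = 2*(17/3) = 34/3 ≈ 11.333)
g = 0 (g = 0*6 = 0)
n(k) = k²
M(o) = o*(-66 + o) (M(o) = (o + 0)*(o - 66) = o*(-66 + o))
M(n(T))*22 = ((34/3)²*(-66 + (34/3)²))*22 = (1156*(-66 + 1156/9)/9)*22 = ((1156/9)*(562/9))*22 = (649672/81)*22 = 14292784/81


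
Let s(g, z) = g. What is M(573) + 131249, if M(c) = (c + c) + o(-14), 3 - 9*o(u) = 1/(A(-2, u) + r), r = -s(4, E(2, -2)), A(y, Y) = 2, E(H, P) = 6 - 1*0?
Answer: 2383117/18 ≈ 1.3240e+5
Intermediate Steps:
E(H, P) = 6 (E(H, P) = 6 + 0 = 6)
r = -4 (r = -1*4 = -4)
o(u) = 7/18 (o(u) = ⅓ - 1/(9*(2 - 4)) = ⅓ - ⅑/(-2) = ⅓ - ⅑*(-½) = ⅓ + 1/18 = 7/18)
M(c) = 7/18 + 2*c (M(c) = (c + c) + 7/18 = 2*c + 7/18 = 7/18 + 2*c)
M(573) + 131249 = (7/18 + 2*573) + 131249 = (7/18 + 1146) + 131249 = 20635/18 + 131249 = 2383117/18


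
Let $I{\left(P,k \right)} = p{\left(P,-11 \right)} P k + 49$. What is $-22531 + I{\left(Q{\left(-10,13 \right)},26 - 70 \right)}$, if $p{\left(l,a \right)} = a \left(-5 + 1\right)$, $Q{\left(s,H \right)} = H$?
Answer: $-47650$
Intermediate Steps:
$p{\left(l,a \right)} = - 4 a$ ($p{\left(l,a \right)} = a \left(-4\right) = - 4 a$)
$I{\left(P,k \right)} = 49 + 44 P k$ ($I{\left(P,k \right)} = \left(-4\right) \left(-11\right) P k + 49 = 44 P k + 49 = 49 + 44 P k$)
$-22531 + I{\left(Q{\left(-10,13 \right)},26 - 70 \right)} = -22531 + \left(49 + 44 \cdot 13 \left(26 - 70\right)\right) = -22531 + \left(49 + 44 \cdot 13 \left(-44\right)\right) = -22531 + \left(49 - 25168\right) = -22531 - 25119 = -47650$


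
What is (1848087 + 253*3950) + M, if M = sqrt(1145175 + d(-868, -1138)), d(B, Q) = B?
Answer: 2847437 + 71*sqrt(227) ≈ 2.8485e+6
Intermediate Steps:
M = 71*sqrt(227) (M = sqrt(1145175 - 868) = sqrt(1144307) = 71*sqrt(227) ≈ 1069.7)
(1848087 + 253*3950) + M = (1848087 + 253*3950) + 71*sqrt(227) = (1848087 + 999350) + 71*sqrt(227) = 2847437 + 71*sqrt(227)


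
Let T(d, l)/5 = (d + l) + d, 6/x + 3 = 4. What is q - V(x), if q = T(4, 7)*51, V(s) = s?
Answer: 3819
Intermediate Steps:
x = 6 (x = 6/(-3 + 4) = 6/1 = 6*1 = 6)
T(d, l) = 5*l + 10*d (T(d, l) = 5*((d + l) + d) = 5*(l + 2*d) = 5*l + 10*d)
q = 3825 (q = (5*7 + 10*4)*51 = (35 + 40)*51 = 75*51 = 3825)
q - V(x) = 3825 - 1*6 = 3825 - 6 = 3819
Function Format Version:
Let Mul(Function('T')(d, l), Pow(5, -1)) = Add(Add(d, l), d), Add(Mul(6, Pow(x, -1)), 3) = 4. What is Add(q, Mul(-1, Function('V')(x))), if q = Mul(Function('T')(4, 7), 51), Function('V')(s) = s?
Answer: 3819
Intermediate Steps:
x = 6 (x = Mul(6, Pow(Add(-3, 4), -1)) = Mul(6, Pow(1, -1)) = Mul(6, 1) = 6)
Function('T')(d, l) = Add(Mul(5, l), Mul(10, d)) (Function('T')(d, l) = Mul(5, Add(Add(d, l), d)) = Mul(5, Add(l, Mul(2, d))) = Add(Mul(5, l), Mul(10, d)))
q = 3825 (q = Mul(Add(Mul(5, 7), Mul(10, 4)), 51) = Mul(Add(35, 40), 51) = Mul(75, 51) = 3825)
Add(q, Mul(-1, Function('V')(x))) = Add(3825, Mul(-1, 6)) = Add(3825, -6) = 3819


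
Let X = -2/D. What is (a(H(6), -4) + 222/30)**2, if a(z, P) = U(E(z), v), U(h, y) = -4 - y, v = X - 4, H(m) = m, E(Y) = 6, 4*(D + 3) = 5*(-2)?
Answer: 149769/3025 ≈ 49.510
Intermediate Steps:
D = -11/2 (D = -3 + (5*(-2))/4 = -3 + (1/4)*(-10) = -3 - 5/2 = -11/2 ≈ -5.5000)
X = 4/11 (X = -2/(-11/2) = -2*(-2/11) = 4/11 ≈ 0.36364)
v = -40/11 (v = 4/11 - 4 = -40/11 ≈ -3.6364)
a(z, P) = -4/11 (a(z, P) = -4 - 1*(-40/11) = -4 + 40/11 = -4/11)
(a(H(6), -4) + 222/30)**2 = (-4/11 + 222/30)**2 = (-4/11 + 222*(1/30))**2 = (-4/11 + 37/5)**2 = (387/55)**2 = 149769/3025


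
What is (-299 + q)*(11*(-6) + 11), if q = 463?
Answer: -9020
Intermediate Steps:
(-299 + q)*(11*(-6) + 11) = (-299 + 463)*(11*(-6) + 11) = 164*(-66 + 11) = 164*(-55) = -9020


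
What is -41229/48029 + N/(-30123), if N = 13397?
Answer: -1885385680/1446777567 ≈ -1.3032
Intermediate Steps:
-41229/48029 + N/(-30123) = -41229/48029 + 13397/(-30123) = -41229*1/48029 + 13397*(-1/30123) = -41229/48029 - 13397/30123 = -1885385680/1446777567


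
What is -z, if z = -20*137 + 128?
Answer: 2612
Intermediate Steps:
z = -2612 (z = -2740 + 128 = -2612)
-z = -1*(-2612) = 2612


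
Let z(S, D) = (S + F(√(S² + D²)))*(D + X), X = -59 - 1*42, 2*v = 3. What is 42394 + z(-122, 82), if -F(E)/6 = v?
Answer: 44883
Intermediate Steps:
v = 3/2 (v = (½)*3 = 3/2 ≈ 1.5000)
X = -101 (X = -59 - 42 = -101)
F(E) = -9 (F(E) = -6*3/2 = -9)
z(S, D) = (-101 + D)*(-9 + S) (z(S, D) = (S - 9)*(D - 101) = (-9 + S)*(-101 + D) = (-101 + D)*(-9 + S))
42394 + z(-122, 82) = 42394 + (909 - 101*(-122) - 9*82 + 82*(-122)) = 42394 + (909 + 12322 - 738 - 10004) = 42394 + 2489 = 44883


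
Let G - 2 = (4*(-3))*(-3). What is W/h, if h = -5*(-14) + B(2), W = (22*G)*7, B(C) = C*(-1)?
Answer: 1463/17 ≈ 86.059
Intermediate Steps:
B(C) = -C
G = 38 (G = 2 + (4*(-3))*(-3) = 2 - 12*(-3) = 2 + 36 = 38)
W = 5852 (W = (22*38)*7 = 836*7 = 5852)
h = 68 (h = -5*(-14) - 1*2 = 70 - 2 = 68)
W/h = 5852/68 = 5852*(1/68) = 1463/17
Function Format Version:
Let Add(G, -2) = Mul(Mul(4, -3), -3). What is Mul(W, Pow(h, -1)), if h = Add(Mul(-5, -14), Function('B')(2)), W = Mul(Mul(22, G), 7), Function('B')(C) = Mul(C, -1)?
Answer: Rational(1463, 17) ≈ 86.059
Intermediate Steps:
Function('B')(C) = Mul(-1, C)
G = 38 (G = Add(2, Mul(Mul(4, -3), -3)) = Add(2, Mul(-12, -3)) = Add(2, 36) = 38)
W = 5852 (W = Mul(Mul(22, 38), 7) = Mul(836, 7) = 5852)
h = 68 (h = Add(Mul(-5, -14), Mul(-1, 2)) = Add(70, -2) = 68)
Mul(W, Pow(h, -1)) = Mul(5852, Pow(68, -1)) = Mul(5852, Rational(1, 68)) = Rational(1463, 17)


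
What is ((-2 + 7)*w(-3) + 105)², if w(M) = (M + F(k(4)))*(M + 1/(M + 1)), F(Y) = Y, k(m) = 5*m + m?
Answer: 275625/4 ≈ 68906.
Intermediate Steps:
k(m) = 6*m
w(M) = (24 + M)*(M + 1/(1 + M)) (w(M) = (M + 6*4)*(M + 1/(M + 1)) = (M + 24)*(M + 1/(1 + M)) = (24 + M)*(M + 1/(1 + M)))
((-2 + 7)*w(-3) + 105)² = ((-2 + 7)*((24 + (-3)³ + 25*(-3) + 25*(-3)²)/(1 - 3)) + 105)² = (5*((24 - 27 - 75 + 25*9)/(-2)) + 105)² = (5*(-(24 - 27 - 75 + 225)/2) + 105)² = (5*(-½*147) + 105)² = (5*(-147/2) + 105)² = (-735/2 + 105)² = (-525/2)² = 275625/4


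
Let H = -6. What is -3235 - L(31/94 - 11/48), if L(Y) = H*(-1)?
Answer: -3241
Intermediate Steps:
L(Y) = 6 (L(Y) = -6*(-1) = 6)
-3235 - L(31/94 - 11/48) = -3235 - 1*6 = -3235 - 6 = -3241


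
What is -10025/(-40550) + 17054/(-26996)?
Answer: -2104524/5473439 ≈ -0.38450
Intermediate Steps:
-10025/(-40550) + 17054/(-26996) = -10025*(-1/40550) + 17054*(-1/26996) = 401/1622 - 8527/13498 = -2104524/5473439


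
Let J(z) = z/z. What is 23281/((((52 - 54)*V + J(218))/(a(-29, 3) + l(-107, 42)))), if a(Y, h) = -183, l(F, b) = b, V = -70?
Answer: -23281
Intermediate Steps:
J(z) = 1
23281/((((52 - 54)*V + J(218))/(a(-29, 3) + l(-107, 42)))) = 23281/((((52 - 54)*(-70) + 1)/(-183 + 42))) = 23281/(((-2*(-70) + 1)/(-141))) = 23281/(((140 + 1)*(-1/141))) = 23281/((141*(-1/141))) = 23281/(-1) = 23281*(-1) = -23281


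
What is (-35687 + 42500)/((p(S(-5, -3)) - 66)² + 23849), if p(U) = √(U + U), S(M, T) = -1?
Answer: 7116557/29460891 + 33308*I*√2/29460891 ≈ 0.24156 + 0.0015989*I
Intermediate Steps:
p(U) = √2*√U (p(U) = √(2*U) = √2*√U)
(-35687 + 42500)/((p(S(-5, -3)) - 66)² + 23849) = (-35687 + 42500)/((√2*√(-1) - 66)² + 23849) = 6813/((√2*I - 66)² + 23849) = 6813/((I*√2 - 66)² + 23849) = 6813/((-66 + I*√2)² + 23849) = 6813/(23849 + (-66 + I*√2)²)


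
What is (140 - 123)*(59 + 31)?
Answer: 1530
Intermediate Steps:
(140 - 123)*(59 + 31) = 17*90 = 1530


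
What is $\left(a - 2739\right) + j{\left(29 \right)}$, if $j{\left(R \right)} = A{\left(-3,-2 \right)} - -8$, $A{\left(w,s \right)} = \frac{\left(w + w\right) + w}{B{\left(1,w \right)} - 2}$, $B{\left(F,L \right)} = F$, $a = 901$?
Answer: $-1821$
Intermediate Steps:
$A{\left(w,s \right)} = - 3 w$ ($A{\left(w,s \right)} = \frac{\left(w + w\right) + w}{1 - 2} = \frac{2 w + w}{-1} = 3 w \left(-1\right) = - 3 w$)
$j{\left(R \right)} = 17$ ($j{\left(R \right)} = \left(-3\right) \left(-3\right) - -8 = 9 + 8 = 17$)
$\left(a - 2739\right) + j{\left(29 \right)} = \left(901 - 2739\right) + 17 = -1838 + 17 = -1821$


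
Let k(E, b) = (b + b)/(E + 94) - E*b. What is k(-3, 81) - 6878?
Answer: -603623/91 ≈ -6633.2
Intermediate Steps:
k(E, b) = -E*b + 2*b/(94 + E) (k(E, b) = (2*b)/(94 + E) - E*b = 2*b/(94 + E) - E*b = -E*b + 2*b/(94 + E))
k(-3, 81) - 6878 = 81*(2 - 1*(-3)**2 - 94*(-3))/(94 - 3) - 6878 = 81*(2 - 1*9 + 282)/91 - 6878 = 81*(1/91)*(2 - 9 + 282) - 6878 = 81*(1/91)*275 - 6878 = 22275/91 - 6878 = -603623/91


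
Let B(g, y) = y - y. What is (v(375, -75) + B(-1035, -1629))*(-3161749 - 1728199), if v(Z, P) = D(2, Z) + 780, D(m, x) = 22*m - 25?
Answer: -3907068452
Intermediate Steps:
B(g, y) = 0
D(m, x) = -25 + 22*m
v(Z, P) = 799 (v(Z, P) = (-25 + 22*2) + 780 = (-25 + 44) + 780 = 19 + 780 = 799)
(v(375, -75) + B(-1035, -1629))*(-3161749 - 1728199) = (799 + 0)*(-3161749 - 1728199) = 799*(-4889948) = -3907068452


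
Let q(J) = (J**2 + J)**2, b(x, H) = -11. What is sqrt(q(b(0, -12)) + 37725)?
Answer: 5*sqrt(1993) ≈ 223.22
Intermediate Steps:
q(J) = (J + J**2)**2
sqrt(q(b(0, -12)) + 37725) = sqrt((-11)**2*(1 - 11)**2 + 37725) = sqrt(121*(-10)**2 + 37725) = sqrt(121*100 + 37725) = sqrt(12100 + 37725) = sqrt(49825) = 5*sqrt(1993)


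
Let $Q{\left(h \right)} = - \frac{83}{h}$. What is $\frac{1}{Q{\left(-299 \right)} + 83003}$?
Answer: $\frac{299}{24817980} \approx 1.2048 \cdot 10^{-5}$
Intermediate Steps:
$\frac{1}{Q{\left(-299 \right)} + 83003} = \frac{1}{- \frac{83}{-299} + 83003} = \frac{1}{\left(-83\right) \left(- \frac{1}{299}\right) + 83003} = \frac{1}{\frac{83}{299} + 83003} = \frac{1}{\frac{24817980}{299}} = \frac{299}{24817980}$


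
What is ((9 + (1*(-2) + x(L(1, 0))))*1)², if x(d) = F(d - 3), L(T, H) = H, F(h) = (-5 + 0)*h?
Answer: 484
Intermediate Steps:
F(h) = -5*h
x(d) = 15 - 5*d (x(d) = -5*(d - 3) = -5*(-3 + d) = 15 - 5*d)
((9 + (1*(-2) + x(L(1, 0))))*1)² = ((9 + (1*(-2) + (15 - 5*0)))*1)² = ((9 + (-2 + (15 + 0)))*1)² = ((9 + (-2 + 15))*1)² = ((9 + 13)*1)² = (22*1)² = 22² = 484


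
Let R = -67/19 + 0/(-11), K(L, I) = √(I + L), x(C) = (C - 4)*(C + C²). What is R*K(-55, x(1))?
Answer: -67*I*√61/19 ≈ -27.541*I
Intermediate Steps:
x(C) = (-4 + C)*(C + C²)
R = -67/19 (R = -67*1/19 + 0*(-1/11) = -67/19 + 0 = -67/19 ≈ -3.5263)
R*K(-55, x(1)) = -67*√(1*(-4 + 1² - 3*1) - 55)/19 = -67*√(1*(-4 + 1 - 3) - 55)/19 = -67*√(1*(-6) - 55)/19 = -67*√(-6 - 55)/19 = -67*I*√61/19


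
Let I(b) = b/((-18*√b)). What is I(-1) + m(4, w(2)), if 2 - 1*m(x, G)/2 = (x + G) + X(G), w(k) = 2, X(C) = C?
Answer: -12 - I/18 ≈ -12.0 - 0.055556*I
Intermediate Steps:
I(b) = -√b/18 (I(b) = b*(-1/(18*√b)) = -√b/18)
m(x, G) = 4 - 4*G - 2*x (m(x, G) = 4 - 2*((x + G) + G) = 4 - 2*((G + x) + G) = 4 - 2*(x + 2*G) = 4 + (-4*G - 2*x) = 4 - 4*G - 2*x)
I(-1) + m(4, w(2)) = -I/18 + (4 - 4*2 - 2*4) = -I/18 + (4 - 8 - 8) = -I/18 - 12 = -12 - I/18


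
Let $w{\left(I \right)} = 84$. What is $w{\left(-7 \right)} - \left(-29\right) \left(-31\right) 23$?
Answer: $-20593$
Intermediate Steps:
$w{\left(-7 \right)} - \left(-29\right) \left(-31\right) 23 = 84 - \left(-29\right) \left(-31\right) 23 = 84 - 899 \cdot 23 = 84 - 20677 = -20593$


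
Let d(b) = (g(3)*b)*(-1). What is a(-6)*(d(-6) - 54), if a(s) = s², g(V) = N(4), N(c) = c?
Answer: -1080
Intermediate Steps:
g(V) = 4
d(b) = -4*b (d(b) = (4*b)*(-1) = -4*b)
a(-6)*(d(-6) - 54) = (-6)²*(-4*(-6) - 54) = 36*(24 - 54) = 36*(-30) = -1080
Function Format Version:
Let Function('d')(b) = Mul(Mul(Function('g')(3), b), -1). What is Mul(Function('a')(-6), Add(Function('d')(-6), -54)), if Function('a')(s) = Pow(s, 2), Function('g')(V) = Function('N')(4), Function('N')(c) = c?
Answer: -1080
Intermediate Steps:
Function('g')(V) = 4
Function('d')(b) = Mul(-4, b) (Function('d')(b) = Mul(Mul(4, b), -1) = Mul(-4, b))
Mul(Function('a')(-6), Add(Function('d')(-6), -54)) = Mul(Pow(-6, 2), Add(Mul(-4, -6), -54)) = Mul(36, Add(24, -54)) = Mul(36, -30) = -1080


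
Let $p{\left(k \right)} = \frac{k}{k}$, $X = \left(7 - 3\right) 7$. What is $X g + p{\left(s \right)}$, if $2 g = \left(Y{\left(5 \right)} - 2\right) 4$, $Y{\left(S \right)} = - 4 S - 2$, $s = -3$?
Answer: $-1343$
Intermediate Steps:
$X = 28$ ($X = 4 \cdot 7 = 28$)
$Y{\left(S \right)} = -2 - 4 S$
$p{\left(k \right)} = 1$
$g = -48$ ($g = \frac{\left(\left(-2 - 20\right) - 2\right) 4}{2} = \frac{\left(-22 - 2\right) 4}{2} = \frac{\left(-24\right) 4}{2} = \frac{1}{2} \left(-96\right) = -48$)
$X g + p{\left(s \right)} = 28 \left(-48\right) + 1 = -1344 + 1 = -1343$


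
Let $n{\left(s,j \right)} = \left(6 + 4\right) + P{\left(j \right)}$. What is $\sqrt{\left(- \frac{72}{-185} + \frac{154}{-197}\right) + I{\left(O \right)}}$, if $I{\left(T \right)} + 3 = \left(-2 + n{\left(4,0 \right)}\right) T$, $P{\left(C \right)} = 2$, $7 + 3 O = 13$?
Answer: $\frac{3 \sqrt{2450962695}}{36445} \approx 4.0752$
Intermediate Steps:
$O = 2$ ($O = - \frac{7}{3} + \frac{1}{3} \cdot 13 = - \frac{7}{3} + \frac{13}{3} = 2$)
$n{\left(s,j \right)} = 12$ ($n{\left(s,j \right)} = \left(6 + 4\right) + 2 = 10 + 2 = 12$)
$I{\left(T \right)} = -3 + 10 T$ ($I{\left(T \right)} = -3 + \left(-2 + 12\right) T = -3 + 10 T$)
$\sqrt{\left(- \frac{72}{-185} + \frac{154}{-197}\right) + I{\left(O \right)}} = \sqrt{\left(- \frac{72}{-185} + \frac{154}{-197}\right) + \left(-3 + 10 \cdot 2\right)} = \sqrt{\left(\left(-72\right) \left(- \frac{1}{185}\right) + 154 \left(- \frac{1}{197}\right)\right) + \left(-3 + 20\right)} = \sqrt{\left(\frac{72}{185} - \frac{154}{197}\right) + 17} = \sqrt{- \frac{14306}{36445} + 17} = \sqrt{\frac{605259}{36445}} = \frac{3 \sqrt{2450962695}}{36445}$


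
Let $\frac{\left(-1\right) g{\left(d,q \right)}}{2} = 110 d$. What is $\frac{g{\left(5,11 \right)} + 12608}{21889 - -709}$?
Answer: $\frac{5754}{11299} \approx 0.50925$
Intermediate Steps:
$g{\left(d,q \right)} = - 220 d$ ($g{\left(d,q \right)} = - 2 \cdot 110 d = - 220 d$)
$\frac{g{\left(5,11 \right)} + 12608}{21889 - -709} = \frac{\left(-220\right) 5 + 12608}{21889 - -709} = \frac{-1100 + 12608}{21889 + \left(814 - 105\right)} = \frac{11508}{21889 + 709} = \frac{11508}{22598} = 11508 \cdot \frac{1}{22598} = \frac{5754}{11299}$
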